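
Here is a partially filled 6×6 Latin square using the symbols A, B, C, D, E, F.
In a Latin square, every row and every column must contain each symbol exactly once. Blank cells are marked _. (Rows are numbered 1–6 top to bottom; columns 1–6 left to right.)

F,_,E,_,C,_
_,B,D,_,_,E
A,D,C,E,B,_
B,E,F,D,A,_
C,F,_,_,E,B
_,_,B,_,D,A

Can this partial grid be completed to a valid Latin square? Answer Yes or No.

Row 2, column 1: row 2 together with column 1 already contain {A, B, C, D, E, F} — every symbol — so nothing can go there. The grid has no valid completion.

No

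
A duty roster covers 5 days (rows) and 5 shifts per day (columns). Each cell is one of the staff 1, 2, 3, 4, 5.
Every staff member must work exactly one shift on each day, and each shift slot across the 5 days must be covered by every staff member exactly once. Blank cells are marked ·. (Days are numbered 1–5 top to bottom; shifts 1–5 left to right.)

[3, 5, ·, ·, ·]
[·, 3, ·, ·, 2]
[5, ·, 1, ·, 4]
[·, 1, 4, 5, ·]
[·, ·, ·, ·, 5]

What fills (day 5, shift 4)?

Day 1, shift 3: day 1 has {3, 5} and shift 3 has {1, 4}, leaving only 2.
Day 1, shift 5: day 1 has {2, 3, 5} and shift 5 has {2, 4, 5}, leaving only 1.
Day 1, shift 4: day 1 has {1, 2, 3, 5} and shift 4 has {5}, leaving only 4.
Day 2, shift 3: day 2 has {2, 3} and shift 3 has {1, 2, 4}, leaving only 5.
Day 2, shift 4: day 2 has {2, 3, 5} and shift 4 has {4, 5}, leaving only 1.
Day 2, shift 1: day 2 has {1, 2, 3, 5} and shift 1 has {3, 5}, leaving only 4.
Day 3, shift 2: day 3 has {1, 4, 5} and shift 2 has {1, 3, 5}, leaving only 2.
Day 3, shift 4: day 3 has {1, 2, 4, 5} and shift 4 has {1, 4, 5}, leaving only 3.
Day 5 already has {5} and shift 4 already has {1, 3, 4, 5}, so day 5, shift 4 must be 2.

2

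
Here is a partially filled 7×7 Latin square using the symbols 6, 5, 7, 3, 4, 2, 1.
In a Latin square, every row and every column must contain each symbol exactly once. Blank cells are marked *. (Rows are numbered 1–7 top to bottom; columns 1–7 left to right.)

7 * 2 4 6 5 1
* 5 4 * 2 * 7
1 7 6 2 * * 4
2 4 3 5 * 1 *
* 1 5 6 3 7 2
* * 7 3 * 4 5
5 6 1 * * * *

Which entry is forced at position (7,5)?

Row 1, column 2: row 1 has {6, 5, 7, 4, 2, 1} and column 2 has {6, 5, 7, 4, 1}, leaving only 3.
Row 2, column 4: row 2 has {5, 7, 4, 2} and column 4 has {6, 5, 3, 4, 2}, leaving only 1.
Row 3, column 5: row 3 has {6, 7, 4, 2, 1} and column 5 has {6, 3, 2}, leaving only 5.
Row 3, column 6: row 3 has {6, 5, 7, 4, 2, 1} and column 6 has {5, 7, 4, 1}, leaving only 3.
Row 2, column 6: row 2 has {5, 7, 4, 2, 1} and column 6 has {5, 7, 3, 4, 1}, leaving only 6.
Row 2, column 1: row 2 has {6, 5, 7, 4, 2, 1} and column 1 has {5, 7, 2, 1}, leaving only 3.
Row 4, column 5: row 4 has {5, 3, 4, 2, 1} and column 5 has {6, 5, 3, 2}, leaving only 7.
Row 7 already has {6, 5, 1} and column 5 already has {6, 5, 7, 3, 2}, so row 7, column 5 must be 4.

4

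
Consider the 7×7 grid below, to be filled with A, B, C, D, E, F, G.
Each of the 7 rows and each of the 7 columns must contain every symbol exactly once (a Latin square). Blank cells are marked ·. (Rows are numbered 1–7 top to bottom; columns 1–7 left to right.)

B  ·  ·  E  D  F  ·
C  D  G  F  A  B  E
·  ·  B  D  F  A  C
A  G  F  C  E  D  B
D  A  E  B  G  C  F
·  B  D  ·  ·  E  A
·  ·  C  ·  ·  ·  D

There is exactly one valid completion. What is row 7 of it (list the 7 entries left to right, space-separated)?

Row 7, column 5: row 7 has {C, D} and column 5 has {A, D, E, F, G}, leaving only B.
Row 7, column 6: row 7 has {B, C, D} and column 6 has {A, B, C, D, E, F}, leaving only G.
Row 7, column 4: row 7 has {B, C, D, G} and column 4 has {B, C, D, E, F}, leaving only A.
Row 1, column 2: row 1 has {B, D, E, F} and column 2 has {A, B, D, G}, leaving only C.
Row 1, column 3: row 1 has {B, C, D, E, F} and column 3 has {B, C, D, E, F, G}, leaving only A.
Row 1, column 7: row 1 has {A, B, C, D, E, F} and column 7 has {A, B, C, D, E, F}, leaving only G.
Row 3, column 2: row 3 has {A, B, C, D, F} and column 2 has {A, B, C, D, G}, leaving only E.
Row 7, column 2: row 7 has {A, B, C, D, G} and column 2 has {A, B, C, D, E, G}, leaving only F.
Row 7, column 1: row 7 has {A, B, C, D, F, G} and column 1 has {A, B, C, D}, leaving only E.
So row 7 reads: E F C A B G D.

E F C A B G D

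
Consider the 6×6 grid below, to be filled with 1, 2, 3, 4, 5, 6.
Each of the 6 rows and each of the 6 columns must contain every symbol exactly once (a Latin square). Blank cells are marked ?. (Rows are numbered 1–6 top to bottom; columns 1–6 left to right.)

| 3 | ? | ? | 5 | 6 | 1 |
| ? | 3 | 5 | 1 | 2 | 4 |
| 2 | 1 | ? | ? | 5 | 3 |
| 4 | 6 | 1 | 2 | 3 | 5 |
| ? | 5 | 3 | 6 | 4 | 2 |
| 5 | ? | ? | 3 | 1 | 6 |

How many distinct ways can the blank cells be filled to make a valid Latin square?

Row 1, column 2: eliminating its row and column leaves {2, 4}.
Row 1, column 3: eliminating its row and column leaves {2, 4}.
Row 2, column 1: eliminating its row and column leaves {6}.
Row 3, column 3: eliminating its row and column leaves {4, 6}.
Row 3, column 4: eliminating its row and column leaves {4}.
Row 5, column 1: eliminating its row and column leaves {1}.
Row 6, column 2: eliminating its row and column leaves {2, 4}.
Row 6, column 3: eliminating its row and column leaves {2, 4}.
Enumerating the assignments across these blanks that avoid any row or column repeat gives 2 completions.

2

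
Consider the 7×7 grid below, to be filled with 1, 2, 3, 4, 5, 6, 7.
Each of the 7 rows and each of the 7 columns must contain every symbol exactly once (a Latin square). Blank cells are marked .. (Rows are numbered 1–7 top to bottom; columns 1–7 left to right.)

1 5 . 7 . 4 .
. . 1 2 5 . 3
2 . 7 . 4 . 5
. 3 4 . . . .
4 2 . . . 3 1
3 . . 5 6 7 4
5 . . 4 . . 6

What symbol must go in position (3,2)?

6

Row 1, column 7: row 1 has {1, 4, 5, 7} and column 7 has {1, 3, 4, 5, 6}, leaving only 2.
Row 1, column 5: row 1 has {1, 2, 4, 5, 7} and column 5 has {4, 5, 6}, leaving only 3.
Row 1, column 3: row 1 has {1, 2, 3, 4, 5, 7} and column 3 has {1, 4, 7}, leaving only 6.
Row 2, column 6: row 2 has {1, 2, 3, 5} and column 6 has {3, 4, 7}, leaving only 6.
Row 2, column 1: row 2 has {1, 2, 3, 5, 6} and column 1 has {1, 2, 3, 4, 5}, leaving only 7.
Row 2, column 2: row 2 has {1, 2, 3, 5, 6, 7} and column 2 has {2, 3, 5}, leaving only 4.
Row 3, column 6: row 3 has {2, 4, 5, 7} and column 6 has {3, 4, 6, 7}, leaving only 1.
Row 3 already has {1, 2, 4, 5, 7} and column 2 already has {2, 3, 4, 5}, so row 3, column 2 must be 6.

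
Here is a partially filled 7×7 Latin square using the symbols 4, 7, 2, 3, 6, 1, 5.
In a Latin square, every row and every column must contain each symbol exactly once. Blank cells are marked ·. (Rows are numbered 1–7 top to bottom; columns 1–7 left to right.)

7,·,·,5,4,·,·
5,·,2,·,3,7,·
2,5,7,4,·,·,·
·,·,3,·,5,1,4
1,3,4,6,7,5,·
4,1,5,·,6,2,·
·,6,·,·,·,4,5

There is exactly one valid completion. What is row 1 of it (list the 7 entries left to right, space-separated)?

Row 1, column 2: row 1 has {4, 7, 5} and column 2 has {3, 6, 1, 5}, leaving only 2.
Row 2, column 2: row 2 has {7, 2, 3, 5} and column 2 has {2, 3, 6, 1, 5}, leaving only 4.
Row 2, column 4: row 2 has {4, 7, 2, 3, 5} and column 4 has {4, 6, 5}, leaving only 1.
Row 2, column 7: row 2 has {4, 7, 2, 3, 1, 5} and column 7 has {4, 5}, leaving only 6.
Row 3, column 5: row 3 has {4, 7, 2, 5} and column 5 has {4, 7, 3, 6, 5}, leaving only 1.
Row 3, column 7: row 3 has {4, 7, 2, 1, 5} and column 7 has {4, 6, 5}, leaving only 3.
Row 1, column 7: row 1 has {4, 7, 2, 5} and column 7 has {4, 3, 6, 5}, leaving only 1.
Row 1, column 3: row 1 has {4, 7, 2, 1, 5} and column 3 has {4, 7, 2, 3, 5}, leaving only 6.
Row 1, column 6: row 1 has {4, 7, 2, 6, 1, 5} and column 6 has {4, 7, 2, 1, 5}, leaving only 3.
So row 1 reads: 7 2 6 5 4 3 1.

7 2 6 5 4 3 1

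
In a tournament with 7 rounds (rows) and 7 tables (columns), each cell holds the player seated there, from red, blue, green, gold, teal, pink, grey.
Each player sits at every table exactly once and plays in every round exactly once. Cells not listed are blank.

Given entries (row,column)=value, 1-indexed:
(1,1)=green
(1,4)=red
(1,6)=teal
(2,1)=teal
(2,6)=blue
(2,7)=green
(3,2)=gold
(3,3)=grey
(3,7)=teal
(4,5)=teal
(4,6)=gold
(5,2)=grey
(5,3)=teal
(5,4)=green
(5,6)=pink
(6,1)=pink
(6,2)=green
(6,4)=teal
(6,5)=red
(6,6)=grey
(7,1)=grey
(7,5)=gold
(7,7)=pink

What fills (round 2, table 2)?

Round 5, table 5: round 5 has {green, teal, pink, grey} and table 5 has {red, gold, teal}, leaving only blue.
Round 7, table 4: round 7 has {gold, pink, grey} and table 4 has {red, green, teal}, leaving only blue.
Round 3, table 4: round 3 has {gold, teal, grey} and table 4 has {red, blue, green, teal}, leaving only pink.
Round 3, table 5: round 3 has {gold, teal, pink, grey} and table 5 has {red, blue, gold, teal}, leaving only green.
Round 3, table 6: round 3 has {green, gold, teal, pink, grey} and table 6 has {blue, gold, teal, pink, grey}, leaving only red.
Round 3, table 1: round 3 has {red, green, gold, teal, pink, grey} and table 1 has {green, teal, pink, grey}, leaving only blue.
Round 4, table 1: round 4 has {gold, teal} and table 1 has {blue, green, teal, pink, grey}, leaving only red.
Round 4, table 4: round 4 has {red, gold, teal} and table 4 has {red, blue, green, teal, pink}, leaving only grey.
Round 2, table 4: round 2 has {blue, green, teal} and table 4 has {red, blue, green, teal, pink, grey}, leaving only gold.
Round 4, table 7: round 4 has {red, gold, teal, grey} and table 7 has {green, teal, pink}, leaving only blue.
Round 4, table 2: round 4 has {red, blue, gold, teal, grey} and table 2 has {green, gold, grey}, leaving only pink.
Round 2 already has {blue, green, gold, teal} and table 2 already has {green, gold, pink, grey}, so round 2, table 2 must be red.

red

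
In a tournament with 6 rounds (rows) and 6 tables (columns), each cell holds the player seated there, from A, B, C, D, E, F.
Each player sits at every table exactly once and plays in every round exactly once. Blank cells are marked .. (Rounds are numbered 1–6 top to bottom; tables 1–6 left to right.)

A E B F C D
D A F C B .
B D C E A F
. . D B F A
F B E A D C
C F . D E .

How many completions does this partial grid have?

1

Round 2, table 6: eliminating its round and table leaves {E}.
Round 4, table 1: eliminating its round and table leaves {E}.
Round 4, table 2: eliminating its round and table leaves {C}.
Round 6, table 3: eliminating its round and table leaves {A}.
Round 6, table 6: eliminating its round and table leaves {B}.
Only one assignment across all blanks avoids any round or table repeat, giving 1 completion.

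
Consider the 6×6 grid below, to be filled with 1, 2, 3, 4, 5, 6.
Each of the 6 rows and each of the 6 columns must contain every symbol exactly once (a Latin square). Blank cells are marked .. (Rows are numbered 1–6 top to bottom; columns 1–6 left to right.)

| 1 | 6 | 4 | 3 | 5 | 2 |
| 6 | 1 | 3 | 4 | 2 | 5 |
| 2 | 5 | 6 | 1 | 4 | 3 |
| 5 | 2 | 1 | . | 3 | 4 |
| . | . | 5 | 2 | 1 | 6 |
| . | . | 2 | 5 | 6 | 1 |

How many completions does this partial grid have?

2

Row 4, column 4: eliminating its row and column leaves {6}.
Row 5, column 1: eliminating its row and column leaves {3, 4}.
Row 5, column 2: eliminating its row and column leaves {3, 4}.
Row 6, column 1: eliminating its row and column leaves {3, 4}.
Row 6, column 2: eliminating its row and column leaves {3, 4}.
Enumerating the assignments across these blanks that avoid any row or column repeat gives 2 completions.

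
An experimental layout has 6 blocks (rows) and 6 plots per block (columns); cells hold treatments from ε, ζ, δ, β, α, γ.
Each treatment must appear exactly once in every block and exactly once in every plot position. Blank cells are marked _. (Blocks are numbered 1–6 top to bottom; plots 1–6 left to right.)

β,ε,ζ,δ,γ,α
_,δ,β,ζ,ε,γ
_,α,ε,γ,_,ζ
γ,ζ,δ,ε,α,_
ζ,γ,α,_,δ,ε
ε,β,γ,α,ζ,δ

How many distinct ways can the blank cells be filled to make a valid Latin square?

Block 2, plot 1: eliminating its block and plot leaves {α}.
Block 3, plot 1: eliminating its block and plot leaves {δ}.
Block 3, plot 5: eliminating its block and plot leaves {β}.
Block 4, plot 6: eliminating its block and plot leaves {β}.
Block 5, plot 4: eliminating its block and plot leaves {β}.
Only one assignment across all blanks avoids any block or plot repeat, giving 1 completion.

1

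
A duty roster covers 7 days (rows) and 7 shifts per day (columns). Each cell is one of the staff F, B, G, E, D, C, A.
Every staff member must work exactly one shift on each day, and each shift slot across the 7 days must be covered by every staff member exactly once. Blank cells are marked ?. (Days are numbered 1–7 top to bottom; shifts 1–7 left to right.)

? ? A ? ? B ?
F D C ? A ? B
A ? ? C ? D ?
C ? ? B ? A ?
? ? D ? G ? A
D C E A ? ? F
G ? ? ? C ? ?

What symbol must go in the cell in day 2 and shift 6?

Day 1, shift 1: day 1 has {B, A} and shift 1 has {F, G, D, C, A}, leaving only E.
Day 5, shift 1: day 5 has {G, D, A} and shift 1 has {F, G, E, D, C, A}, leaving only B.
Day 6, shift 5: day 6 has {F, E, D, C, A} and shift 5 has {G, C, A}, leaving only B.
Day 6, shift 6: day 6 has {F, B, E, D, C, A} and shift 6 has {B, D, A}, leaving only G.
Day 2 already has {F, B, D, C, A} and shift 6 already has {B, G, D, A}, so day 2, shift 6 must be E.

E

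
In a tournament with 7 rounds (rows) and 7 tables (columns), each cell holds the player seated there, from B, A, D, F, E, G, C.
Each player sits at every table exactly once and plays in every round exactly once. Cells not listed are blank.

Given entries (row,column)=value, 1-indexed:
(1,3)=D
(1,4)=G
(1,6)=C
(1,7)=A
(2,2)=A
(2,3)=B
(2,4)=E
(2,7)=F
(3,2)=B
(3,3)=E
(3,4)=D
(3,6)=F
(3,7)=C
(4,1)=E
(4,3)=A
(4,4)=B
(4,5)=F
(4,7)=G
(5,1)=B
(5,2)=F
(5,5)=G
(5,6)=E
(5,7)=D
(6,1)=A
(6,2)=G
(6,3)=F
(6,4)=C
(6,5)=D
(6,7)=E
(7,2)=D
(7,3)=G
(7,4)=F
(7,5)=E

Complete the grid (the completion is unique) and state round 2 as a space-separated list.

D A B E C G F

Round 2, table 5: round 2 has {B, A, F, E} and table 5 has {D, F, E, G}, leaving only C.
Round 1, table 1: round 1 has {A, D, G, C} and table 1 has {B, A, E}, leaving only F.
Round 1, table 2: round 1 has {A, D, F, G, C} and table 2 has {B, A, D, F, G}, leaving only E.
Round 1, table 5: round 1 has {A, D, F, E, G, C} and table 5 has {D, F, E, G, C}, leaving only B.
Round 3, table 1: round 3 has {B, D, F, E, C} and table 1 has {B, A, F, E}, leaving only G.
Round 2, table 1: round 2 has {B, A, F, E, C} and table 1 has {B, A, F, E, G}, leaving only D.
Round 2, table 6: round 2 has {B, A, D, F, E, C} and table 6 has {F, E, C}, leaving only G.
So round 2 reads: D A B E C G F.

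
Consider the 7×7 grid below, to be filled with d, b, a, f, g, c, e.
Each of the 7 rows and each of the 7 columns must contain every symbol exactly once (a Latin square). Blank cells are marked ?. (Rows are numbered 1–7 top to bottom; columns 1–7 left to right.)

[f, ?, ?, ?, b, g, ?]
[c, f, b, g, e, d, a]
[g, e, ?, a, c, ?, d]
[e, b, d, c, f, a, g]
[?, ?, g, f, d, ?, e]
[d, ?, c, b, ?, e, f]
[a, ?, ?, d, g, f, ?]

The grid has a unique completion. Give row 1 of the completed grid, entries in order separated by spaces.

f d a e b g c

Row 1, column 4: row 1 has {b, f, g} and column 4 has {d, b, a, f, g, c}, leaving only e.
Row 1, column 3: row 1 has {b, f, g, e} and column 3 has {d, b, g, c}, leaving only a.
Row 1, column 7: row 1 has {b, a, f, g, e} and column 7 has {d, a, f, g, e}, leaving only c.
Row 1, column 2: row 1 has {b, a, f, g, c, e} and column 2 has {b, f, e}, leaving only d.
So row 1 reads: f d a e b g c.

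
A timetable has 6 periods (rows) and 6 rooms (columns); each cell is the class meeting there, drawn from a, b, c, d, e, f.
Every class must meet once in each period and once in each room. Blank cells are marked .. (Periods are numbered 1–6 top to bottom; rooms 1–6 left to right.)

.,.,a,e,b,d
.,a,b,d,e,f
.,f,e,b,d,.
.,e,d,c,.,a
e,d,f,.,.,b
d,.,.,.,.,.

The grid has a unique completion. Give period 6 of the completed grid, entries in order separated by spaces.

Period 6, room 3: period 6 has {d} and room 3 has {a, b, d, e, f}, leaving only c.
Period 6, room 2: period 6 has {c, d} and room 2 has {a, d, e, f}, leaving only b.
Period 6, room 6: period 6 has {b, c, d} and room 6 has {a, b, d, f}, leaving only e.
Period 1, room 2: period 1 has {a, b, d, e} and room 2 has {a, b, d, e, f}, leaving only c.
Period 1, room 1: period 1 has {a, b, c, d, e} and room 1 has {d, e}, leaving only f.
Period 2, room 1: period 2 has {a, b, d, e, f} and room 1 has {d, e, f}, leaving only c.
Period 3, room 1: period 3 has {b, d, e, f} and room 1 has {c, d, e, f}, leaving only a.
Period 3, room 6: period 3 has {a, b, d, e, f} and room 6 has {a, b, d, e, f}, leaving only c.
Period 4, room 1: period 4 has {a, c, d, e} and room 1 has {a, c, d, e, f}, leaving only b.
Period 4, room 5: period 4 has {a, b, c, d, e} and room 5 has {b, d, e}, leaving only f.
Period 6, room 5: period 6 has {b, c, d, e} and room 5 has {b, d, e, f}, leaving only a.
Period 6, room 4: period 6 has {a, b, c, d, e} and room 4 has {b, c, d, e}, leaving only f.
So period 6 reads: d b c f a e.

d b c f a e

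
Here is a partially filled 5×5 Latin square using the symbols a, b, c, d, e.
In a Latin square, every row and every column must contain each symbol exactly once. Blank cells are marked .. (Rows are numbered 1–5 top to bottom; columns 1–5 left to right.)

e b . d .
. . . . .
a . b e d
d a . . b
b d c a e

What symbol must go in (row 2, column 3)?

d

Row 1, column 3: row 1 has {b, d, e} and column 3 has {b, c}, leaving only a.
Row 1, column 5: row 1 has {a, b, d, e} and column 5 has {b, d, e}, leaving only c.
Row 2, column 1: row 2 has {} and column 1 has {a, b, d, e}, leaving only c.
Row 2, column 2: row 2 has {c} and column 2 has {a, b, d}, leaving only e.
Row 2 already has {c, e} and column 3 already has {a, b, c}, so row 2, column 3 must be d.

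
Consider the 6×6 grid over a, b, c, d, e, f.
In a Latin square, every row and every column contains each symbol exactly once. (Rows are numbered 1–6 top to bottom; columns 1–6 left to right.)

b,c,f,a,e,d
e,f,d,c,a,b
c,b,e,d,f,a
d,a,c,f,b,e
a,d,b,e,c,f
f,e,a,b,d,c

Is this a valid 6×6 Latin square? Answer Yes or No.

Yes

Each row is a permutation of the 6 symbols, and so is each column.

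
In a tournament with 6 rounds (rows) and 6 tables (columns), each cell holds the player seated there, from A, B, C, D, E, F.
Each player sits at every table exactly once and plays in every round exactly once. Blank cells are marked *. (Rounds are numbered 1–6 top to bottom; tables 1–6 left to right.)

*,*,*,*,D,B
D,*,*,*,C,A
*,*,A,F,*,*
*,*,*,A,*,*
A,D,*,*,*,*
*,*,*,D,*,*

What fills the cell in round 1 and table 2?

Round 1, table 2 is narrowed to {A, C, E, F}.
If it were C, then round 1, table 3 would be left with no valid symbol.
If it were E, then round 1, table 3 would be left with no valid symbol.
If it were F, propagating the remaining blanks reaches a contradiction.
So round 1, table 2 must be A.

A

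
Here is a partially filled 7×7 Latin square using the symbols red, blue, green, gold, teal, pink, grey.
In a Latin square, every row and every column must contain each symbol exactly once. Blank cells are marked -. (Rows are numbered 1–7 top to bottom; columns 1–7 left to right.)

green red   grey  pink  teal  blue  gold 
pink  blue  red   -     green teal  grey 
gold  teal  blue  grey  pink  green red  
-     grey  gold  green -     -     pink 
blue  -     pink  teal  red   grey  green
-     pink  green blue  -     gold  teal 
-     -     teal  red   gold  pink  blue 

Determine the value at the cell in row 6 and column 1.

Row 2, column 4: row 2 has {red, blue, green, teal, pink, grey} and column 4 has {red, blue, green, teal, pink, grey}, leaving only gold.
Row 4, column 5: row 4 has {green, gold, pink, grey} and column 5 has {red, green, gold, teal, pink}, leaving only blue.
Row 4, column 6: row 4 has {blue, green, gold, pink, grey} and column 6 has {blue, green, gold, teal, pink, grey}, leaving only red.
Row 4, column 1: row 4 has {red, blue, green, gold, pink, grey} and column 1 has {blue, green, gold, pink}, leaving only teal.
Row 5, column 2: row 5 has {red, blue, green, teal, pink, grey} and column 2 has {red, blue, teal, pink, grey}, leaving only gold.
Row 6, column 5: row 6 has {blue, green, gold, teal, pink} and column 5 has {red, blue, green, gold, teal, pink}, leaving only grey.
Row 6 already has {blue, green, gold, teal, pink, grey} and column 1 already has {blue, green, gold, teal, pink}, so row 6, column 1 must be red.

red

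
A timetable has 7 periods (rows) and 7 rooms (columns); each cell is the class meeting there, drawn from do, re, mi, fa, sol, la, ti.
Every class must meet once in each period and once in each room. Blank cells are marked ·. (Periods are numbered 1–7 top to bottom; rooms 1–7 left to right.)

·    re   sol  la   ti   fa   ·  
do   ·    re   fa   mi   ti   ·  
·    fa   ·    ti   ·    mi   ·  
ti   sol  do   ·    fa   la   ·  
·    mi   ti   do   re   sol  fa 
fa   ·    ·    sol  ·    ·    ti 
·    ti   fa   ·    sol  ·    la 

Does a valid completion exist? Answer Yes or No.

No period or room among the givens repeats a symbol, and propagating forced cells runs into no contradiction.
One valid completion exists (for instance, mi re sol la ti fa do / do la re fa mi ti sol / sol fa la ti do mi re / ti sol do re fa la mi / la mi ti do re sol fa / fa do mi sol la re ti / re ti fa mi sol do la).

Yes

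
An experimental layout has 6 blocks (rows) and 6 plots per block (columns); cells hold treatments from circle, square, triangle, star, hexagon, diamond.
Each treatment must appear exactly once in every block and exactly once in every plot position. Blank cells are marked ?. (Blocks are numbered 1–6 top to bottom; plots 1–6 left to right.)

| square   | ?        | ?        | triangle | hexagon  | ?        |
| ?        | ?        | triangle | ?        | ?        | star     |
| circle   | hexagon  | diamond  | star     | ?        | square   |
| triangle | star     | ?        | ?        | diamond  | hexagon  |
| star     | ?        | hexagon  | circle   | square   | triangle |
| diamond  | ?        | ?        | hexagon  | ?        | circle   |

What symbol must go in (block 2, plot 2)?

Block 1, plot 6: block 1 has {square, triangle, hexagon} and plot 6 has {circle, square, triangle, star, hexagon}, leaving only diamond.
Block 1, plot 2: block 1 has {square, triangle, hexagon, diamond} and plot 2 has {star, hexagon}, leaving only circle.
Block 1, plot 3: block 1 has {circle, square, triangle, hexagon, diamond} and plot 3 has {triangle, hexagon, diamond}, leaving only star.
Block 2, plot 1: block 2 has {triangle, star} and plot 1 has {circle, square, triangle, star, diamond}, leaving only hexagon.
Block 2, plot 5: block 2 has {triangle, star, hexagon} and plot 5 has {square, hexagon, diamond}, leaving only circle.
Block 3, plot 5: block 3 has {circle, square, star, hexagon, diamond} and plot 5 has {circle, square, hexagon, diamond}, leaving only triangle.
Block 4, plot 4: block 4 has {triangle, star, hexagon, diamond} and plot 4 has {circle, triangle, star, hexagon}, leaving only square.
Block 2, plot 4: block 2 has {circle, triangle, star, hexagon} and plot 4 has {circle, square, triangle, star, hexagon}, leaving only diamond.
Block 2 already has {circle, triangle, star, hexagon, diamond} and plot 2 already has {circle, star, hexagon}, so block 2, plot 2 must be square.

square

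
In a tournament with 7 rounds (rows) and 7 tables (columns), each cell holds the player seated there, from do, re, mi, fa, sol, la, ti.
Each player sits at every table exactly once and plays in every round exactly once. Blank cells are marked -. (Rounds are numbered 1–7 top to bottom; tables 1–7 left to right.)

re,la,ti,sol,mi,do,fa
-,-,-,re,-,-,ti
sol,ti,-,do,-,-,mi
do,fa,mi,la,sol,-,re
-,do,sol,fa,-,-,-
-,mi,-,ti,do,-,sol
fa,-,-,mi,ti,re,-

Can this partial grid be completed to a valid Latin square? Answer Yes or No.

Round 2, table 2: round 2 has {re, ti} and table 2 has {do, mi, fa, la, ti}, so it must be sol.
Now round 7, table 2: round 7 together with table 2 already contain {do, re, mi, fa, sol, la, ti} — every symbol — so nothing can go there. The grid has no valid completion.

No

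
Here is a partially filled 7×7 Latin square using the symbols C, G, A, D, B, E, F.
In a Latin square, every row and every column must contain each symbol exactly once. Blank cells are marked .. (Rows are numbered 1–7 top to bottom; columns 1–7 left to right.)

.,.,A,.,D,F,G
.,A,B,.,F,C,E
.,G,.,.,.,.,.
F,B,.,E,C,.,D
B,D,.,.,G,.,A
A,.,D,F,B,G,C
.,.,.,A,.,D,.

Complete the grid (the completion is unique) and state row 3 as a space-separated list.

C G E D A B F

Row 4, column 3: row 4 has {C, D, B, E, F} and column 3 has {A, D, B}, leaving only G.
Row 4, column 6: row 4 has {C, G, D, B, E, F} and column 6 has {C, G, D, F}, leaving only A.
Row 5, column 4: row 5 has {G, A, D, B} and column 4 has {A, E, F}, leaving only C.
Row 1, column 4: row 1 has {G, A, D, F} and column 4 has {C, A, E, F}, leaving only B.
Row 3, column 4: row 3 has {G} and column 4 has {C, A, B, E, F}, leaving only D.
Row 2, column 4: row 2 has {C, A, B, E, F} and column 4 has {C, A, D, B, E, F}, leaving only G.
Row 2, column 1: row 2 has {C, G, A, B, E, F} and column 1 has {A, B, F}, leaving only D.
Row 5, column 6: row 5 has {C, G, A, D, B} and column 6 has {C, G, A, D, F}, leaving only E.
Row 3, column 6: row 3 has {G, D} and column 6 has {C, G, A, D, E, F}, leaving only B.
Row 3, column 7: row 3 has {G, D, B} and column 7 has {C, G, A, D, E}, leaving only F.
Row 5, column 3: row 5 has {C, G, A, D, B, E} and column 3 has {G, A, D, B}, leaving only F.
Row 6, column 2: row 6 has {C, G, A, D, B, F} and column 2 has {G, A, D, B}, leaving only E.
Row 1, column 2: row 1 has {G, A, D, B, F} and column 2 has {G, A, D, B, E}, leaving only C.
Row 1, column 1: row 1 has {C, G, A, D, B, F} and column 1 has {A, D, B, F}, leaving only E.
Row 3, column 1: row 3 has {G, D, B, F} and column 1 has {A, D, B, E, F}, leaving only C.
Row 3, column 3: row 3 has {C, G, D, B, F} and column 3 has {G, A, D, B, F}, leaving only E.
Row 3, column 5: row 3 has {C, G, D, B, E, F} and column 5 has {C, G, D, B, F}, leaving only A.
So row 3 reads: C G E D A B F.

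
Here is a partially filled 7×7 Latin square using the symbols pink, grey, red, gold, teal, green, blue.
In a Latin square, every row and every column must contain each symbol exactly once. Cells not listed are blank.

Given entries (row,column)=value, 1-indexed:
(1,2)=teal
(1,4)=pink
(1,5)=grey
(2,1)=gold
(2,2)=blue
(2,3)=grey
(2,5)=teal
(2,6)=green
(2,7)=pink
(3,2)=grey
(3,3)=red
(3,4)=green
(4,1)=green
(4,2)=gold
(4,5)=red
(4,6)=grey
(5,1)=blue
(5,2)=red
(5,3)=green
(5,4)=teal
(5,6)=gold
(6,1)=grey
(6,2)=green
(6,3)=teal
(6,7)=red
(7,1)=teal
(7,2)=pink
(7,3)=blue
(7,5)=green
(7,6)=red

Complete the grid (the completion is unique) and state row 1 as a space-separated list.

red teal gold pink grey blue green

Row 1, column 1: row 1 has {pink, grey, teal} and column 1 has {grey, gold, teal, green, blue}, leaving only red.
Row 1, column 3: row 1 has {pink, grey, red, teal} and column 3 has {grey, red, teal, green, blue}, leaving only gold.
Row 1, column 6: row 1 has {pink, grey, red, gold, teal} and column 6 has {grey, red, gold, green}, leaving only blue.
Row 1, column 7: row 1 has {pink, grey, red, gold, teal, blue} and column 7 has {pink, red}, leaving only green.
So row 1 reads: red teal gold pink grey blue green.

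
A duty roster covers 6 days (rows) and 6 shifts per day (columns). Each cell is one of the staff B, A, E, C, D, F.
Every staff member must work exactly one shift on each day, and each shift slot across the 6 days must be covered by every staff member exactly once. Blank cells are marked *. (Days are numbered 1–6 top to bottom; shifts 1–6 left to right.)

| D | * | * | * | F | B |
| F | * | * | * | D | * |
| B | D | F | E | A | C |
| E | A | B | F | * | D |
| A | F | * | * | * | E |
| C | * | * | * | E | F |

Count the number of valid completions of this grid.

3

Day 1, shift 2: eliminating its day and shift leaves {E, C}.
Day 1, shift 3: eliminating its day and shift leaves {A, E, C}.
Day 1, shift 4: eliminating its day and shift leaves {A, C}.
Day 2, shift 2: eliminating its day and shift leaves {B, E, C}.
Day 2, shift 3: eliminating its day and shift leaves {A, E, C}.
Day 2, shift 4: eliminating its day and shift leaves {B, A, C}.
Day 2, shift 6: eliminating its day and shift leaves {A}.
Day 4, shift 5: eliminating its day and shift leaves {C}.
Day 5, shift 3: eliminating its day and shift leaves {C, D}.
Day 5, shift 4: eliminating its day and shift leaves {B, C, D}.
Day 5, shift 5: eliminating its day and shift leaves {B, C}.
Day 6, shift 2: eliminating its day and shift leaves {B}.
Day 6, shift 3: eliminating its day and shift leaves {A, D}.
Day 6, shift 4: eliminating its day and shift leaves {B, A, D}.
Enumerating the assignments across these blanks that avoid any day or shift repeat gives 3 completions.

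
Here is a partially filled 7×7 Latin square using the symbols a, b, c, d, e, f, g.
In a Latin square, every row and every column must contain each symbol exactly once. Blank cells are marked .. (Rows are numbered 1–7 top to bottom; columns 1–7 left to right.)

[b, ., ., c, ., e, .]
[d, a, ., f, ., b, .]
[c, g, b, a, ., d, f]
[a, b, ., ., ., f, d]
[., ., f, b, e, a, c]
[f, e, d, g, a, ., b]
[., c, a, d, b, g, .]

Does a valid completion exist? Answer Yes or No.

No

Row 3, column 5: row 3 together with column 5 already contain {a, b, c, d, e, f, g} — every symbol — so nothing can go there. The grid has no valid completion.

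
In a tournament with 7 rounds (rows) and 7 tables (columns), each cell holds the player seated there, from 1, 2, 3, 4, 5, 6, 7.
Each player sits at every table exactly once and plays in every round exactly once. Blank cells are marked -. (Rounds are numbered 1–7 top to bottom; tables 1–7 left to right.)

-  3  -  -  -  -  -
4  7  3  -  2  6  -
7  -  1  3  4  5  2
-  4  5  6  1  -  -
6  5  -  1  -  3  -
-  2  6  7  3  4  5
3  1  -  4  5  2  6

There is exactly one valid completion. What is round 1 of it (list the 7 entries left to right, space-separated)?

Round 2, table 4: round 2 has {2, 3, 4, 6, 7} and table 4 has {1, 3, 4, 6, 7}, leaving only 5.
Round 1, table 4: round 1 has {3} and table 4 has {1, 3, 4, 5, 6, 7}, leaving only 2.
Round 2, table 7: round 2 has {2, 3, 4, 5, 6, 7} and table 7 has {2, 5, 6}, leaving only 1.
Round 3, table 2: round 3 has {1, 2, 3, 4, 5, 7} and table 2 has {1, 2, 3, 4, 5, 7}, leaving only 6.
Round 4, table 1: round 4 has {1, 4, 5, 6} and table 1 has {3, 4, 6, 7}, leaving only 2.
Round 4, table 6: round 4 has {1, 2, 4, 5, 6} and table 6 has {2, 3, 4, 5, 6}, leaving only 7.
Round 1, table 6: round 1 has {2, 3} and table 6 has {2, 3, 4, 5, 6, 7}, leaving only 1.
Round 1, table 1: round 1 has {1, 2, 3} and table 1 has {2, 3, 4, 6, 7}, leaving only 5.
Round 4, table 7: round 4 has {1, 2, 4, 5, 6, 7} and table 7 has {1, 2, 5, 6}, leaving only 3.
Round 5, table 5: round 5 has {1, 3, 5, 6} and table 5 has {1, 2, 3, 4, 5}, leaving only 7.
Round 1, table 5: round 1 has {1, 2, 3, 5} and table 5 has {1, 2, 3, 4, 5, 7}, leaving only 6.
Round 5, table 7: round 5 has {1, 3, 5, 6, 7} and table 7 has {1, 2, 3, 5, 6}, leaving only 4.
Round 1, table 7: round 1 has {1, 2, 3, 5, 6} and table 7 has {1, 2, 3, 4, 5, 6}, leaving only 7.
Round 1, table 3: round 1 has {1, 2, 3, 5, 6, 7} and table 3 has {1, 3, 5, 6}, leaving only 4.
So round 1 reads: 5 3 4 2 6 1 7.

5 3 4 2 6 1 7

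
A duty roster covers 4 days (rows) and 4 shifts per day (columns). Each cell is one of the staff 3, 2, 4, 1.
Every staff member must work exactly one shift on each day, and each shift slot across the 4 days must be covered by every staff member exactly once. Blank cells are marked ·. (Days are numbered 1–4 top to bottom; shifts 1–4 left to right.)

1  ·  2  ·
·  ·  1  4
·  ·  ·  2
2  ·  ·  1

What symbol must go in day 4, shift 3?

Day 1, shift 4: day 1 has {2, 1} and shift 4 has {2, 4, 1}, leaving only 3.
Day 1, shift 2: day 1 has {3, 2, 1} and shift 2 has {}, leaving only 4.
Day 2, shift 1: day 2 has {4, 1} and shift 1 has {2, 1}, leaving only 3.
Day 2, shift 2: day 2 has {3, 4, 1} and shift 2 has {4}, leaving only 2.
Day 3, shift 1: day 3 has {2} and shift 1 has {3, 2, 1}, leaving only 4.
Day 3, shift 3: day 3 has {2, 4} and shift 3 has {2, 1}, leaving only 3.
Day 4 already has {2, 1} and shift 3 already has {3, 2, 1}, so day 4, shift 3 must be 4.

4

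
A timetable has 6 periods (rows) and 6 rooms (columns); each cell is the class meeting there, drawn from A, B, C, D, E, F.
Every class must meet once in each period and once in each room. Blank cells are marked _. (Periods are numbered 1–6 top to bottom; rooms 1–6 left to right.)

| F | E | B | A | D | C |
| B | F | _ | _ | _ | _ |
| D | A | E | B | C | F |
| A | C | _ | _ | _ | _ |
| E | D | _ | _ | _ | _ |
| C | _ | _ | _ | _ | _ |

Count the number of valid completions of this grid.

14

Period 2, room 3: eliminating its period and room leaves {A, C, D}.
Period 2, room 4: eliminating its period and room leaves {C, D, E}.
Period 2, room 5: eliminating its period and room leaves {A, E}.
Period 2, room 6: eliminating its period and room leaves {A, D, E}.
Period 4, room 3: eliminating its period and room leaves {D, F}.
Period 4, room 4: eliminating its period and room leaves {D, E, F}.
Period 4, room 5: eliminating its period and room leaves {B, E, F}.
Period 4, room 6: eliminating its period and room leaves {B, D, E}.
Period 5, room 3: eliminating its period and room leaves {A, C, F}.
Period 5, room 4: eliminating its period and room leaves {C, F}.
Period 5, room 5: eliminating its period and room leaves {A, B, F}.
Period 5, room 6: eliminating its period and room leaves {A, B}.
Period 6, room 2: eliminating its period and room leaves {B}.
Period 6, room 3: eliminating its period and room leaves {A, D, F}.
Period 6, room 4: eliminating its period and room leaves {D, E, F}.
Period 6, room 5: eliminating its period and room leaves {A, B, E, F}.
Period 6, room 6: eliminating its period and room leaves {A, B, D, E}.
Enumerating the assignments across these blanks that avoid any period or room repeat gives 14 completions.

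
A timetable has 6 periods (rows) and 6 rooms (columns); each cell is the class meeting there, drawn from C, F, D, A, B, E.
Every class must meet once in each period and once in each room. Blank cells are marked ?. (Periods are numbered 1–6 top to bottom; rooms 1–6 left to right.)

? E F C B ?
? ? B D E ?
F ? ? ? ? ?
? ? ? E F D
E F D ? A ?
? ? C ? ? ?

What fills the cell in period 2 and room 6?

Period 1, room 6: period 1 has {C, F, B, E} and room 6 has {D}, leaving only A.
Period 1, room 1: period 1 has {C, F, A, B, E} and room 1 has {F, E}, leaving only D.
Period 4, room 3: period 4 has {F, D, E} and room 3 has {C, F, D, B}, leaving only A.
Period 3, room 3: period 3 has {F} and room 3 has {C, F, D, A, B}, leaving only E.
Period 5, room 4: period 5 has {F, D, A, E} and room 4 has {C, D, E}, leaving only B.
Period 3, room 4: period 3 has {F, E} and room 4 has {C, D, B, E}, leaving only A.
Period 5, room 6: period 5 has {F, D, A, B, E} and room 6 has {D, A}, leaving only C.
Period 2 already has {D, B, E} and room 6 already has {C, D, A}, so period 2, room 6 must be F.

F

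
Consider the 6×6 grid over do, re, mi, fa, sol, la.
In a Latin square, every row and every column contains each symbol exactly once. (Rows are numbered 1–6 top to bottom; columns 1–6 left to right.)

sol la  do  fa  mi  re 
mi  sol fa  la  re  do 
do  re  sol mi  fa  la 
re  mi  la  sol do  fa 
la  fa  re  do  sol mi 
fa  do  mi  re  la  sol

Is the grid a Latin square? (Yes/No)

Yes

Each row is a permutation of the 6 symbols, and so is each column.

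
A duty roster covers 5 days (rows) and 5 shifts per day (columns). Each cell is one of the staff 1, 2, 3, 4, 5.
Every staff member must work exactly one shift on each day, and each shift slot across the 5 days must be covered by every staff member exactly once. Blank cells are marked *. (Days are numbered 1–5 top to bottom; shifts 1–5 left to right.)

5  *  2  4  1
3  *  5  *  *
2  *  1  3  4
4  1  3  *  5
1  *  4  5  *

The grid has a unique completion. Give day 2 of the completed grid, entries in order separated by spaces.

3 4 5 1 2

Day 2, shift 5: day 2 has {3, 5} and shift 5 has {1, 4, 5}, leaving only 2.
Day 2, shift 2: day 2 has {2, 3, 5} and shift 2 has {1}, leaving only 4.
Day 2, shift 4: day 2 has {2, 3, 4, 5} and shift 4 has {3, 4, 5}, leaving only 1.
So day 2 reads: 3 4 5 1 2.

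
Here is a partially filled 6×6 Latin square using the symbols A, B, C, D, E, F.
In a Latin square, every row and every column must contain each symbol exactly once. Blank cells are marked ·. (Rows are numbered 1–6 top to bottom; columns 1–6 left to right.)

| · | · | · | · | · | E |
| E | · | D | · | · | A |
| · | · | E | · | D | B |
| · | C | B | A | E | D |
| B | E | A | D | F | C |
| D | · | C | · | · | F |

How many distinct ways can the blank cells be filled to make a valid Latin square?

Row 1, column 1: eliminating its row and column leaves {A, C, F}.
Row 1, column 2: eliminating its row and column leaves {A, B, D, F}.
Row 1, column 3: eliminating its row and column leaves {F}.
Row 1, column 4: eliminating its row and column leaves {B, C, F}.
Row 1, column 5: eliminating its row and column leaves {A, B, C}.
Row 2, column 2: eliminating its row and column leaves {B, F}.
Row 2, column 4: eliminating its row and column leaves {B, C, F}.
Row 2, column 5: eliminating its row and column leaves {B, C}.
Row 3, column 1: eliminating its row and column leaves {A, C, F}.
Row 3, column 2: eliminating its row and column leaves {A, F}.
Row 3, column 4: eliminating its row and column leaves {C, F}.
Row 4, column 1: eliminating its row and column leaves {F}.
Row 6, column 2: eliminating its row and column leaves {A, B}.
Row 6, column 4: eliminating its row and column leaves {B, E}.
Row 6, column 5: eliminating its row and column leaves {A, B}.
Enumerating the assignments across these blanks that avoid any row or column repeat gives 3 completions.

3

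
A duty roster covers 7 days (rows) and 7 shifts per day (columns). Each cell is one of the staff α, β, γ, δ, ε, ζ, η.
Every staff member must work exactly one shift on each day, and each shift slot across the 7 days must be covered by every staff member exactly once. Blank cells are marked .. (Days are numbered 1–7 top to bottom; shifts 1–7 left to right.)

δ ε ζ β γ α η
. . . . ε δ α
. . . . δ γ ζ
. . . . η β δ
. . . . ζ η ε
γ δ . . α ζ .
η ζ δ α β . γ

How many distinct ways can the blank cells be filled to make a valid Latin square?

11

Day 2, shift 1: eliminating its day and shift leaves {β, ζ}.
Day 2, shift 2: eliminating its day and shift leaves {β, γ, η}.
Day 2, shift 3: eliminating its day and shift leaves {β, γ, η}.
Day 2, shift 4: eliminating its day and shift leaves {γ, ζ, η}.
Day 3, shift 1: eliminating its day and shift leaves {α, β, ε}.
Day 3, shift 2: eliminating its day and shift leaves {α, β, η}.
Day 3, shift 3: eliminating its day and shift leaves {α, β, ε, η}.
Day 3, shift 4: eliminating its day and shift leaves {ε, η}.
Day 4, shift 1: eliminating its day and shift leaves {α, ε, ζ}.
Day 4, shift 2: eliminating its day and shift leaves {α, γ}.
Day 4, shift 3: eliminating its day and shift leaves {α, γ, ε}.
Day 4, shift 4: eliminating its day and shift leaves {γ, ε, ζ}.
Day 5, shift 1: eliminating its day and shift leaves {α, β}.
Day 5, shift 2: eliminating its day and shift leaves {α, β, γ}.
Day 5, shift 3: eliminating its day and shift leaves {α, β, γ}.
Day 5, shift 4: eliminating its day and shift leaves {γ, δ}.
Day 6, shift 3: eliminating its day and shift leaves {β, ε, η}.
Day 6, shift 4: eliminating its day and shift leaves {ε, η}.
Day 6, shift 7: eliminating its day and shift leaves {β}.
Day 7, shift 6: eliminating its day and shift leaves {ε}.
Enumerating the assignments across these blanks that avoid any day or shift repeat gives 11 completions.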